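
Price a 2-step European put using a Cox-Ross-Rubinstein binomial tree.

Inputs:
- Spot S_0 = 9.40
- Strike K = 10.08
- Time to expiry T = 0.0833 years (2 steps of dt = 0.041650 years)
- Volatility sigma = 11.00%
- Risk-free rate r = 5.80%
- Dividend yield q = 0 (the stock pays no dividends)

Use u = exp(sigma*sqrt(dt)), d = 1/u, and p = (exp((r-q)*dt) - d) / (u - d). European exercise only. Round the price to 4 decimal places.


dt = T/N = 0.041650
u = exp(sigma*sqrt(dt)) = 1.022703; d = 1/u = 0.977801
p = (exp((r-q)*dt) - d) / (u - d) = 0.548252
Discount per step: exp(-r*dt) = 0.997587
Stock lattice S(k, i) with i counting down-moves:
  k=0: S(0,0) = 9.4000
  k=1: S(1,0) = 9.6134; S(1,1) = 9.1913
  k=2: S(2,0) = 9.8317; S(2,1) = 9.4000; S(2,2) = 8.9873
Terminal payoffs V(N, i) = max(K - S_T, 0):
  V(2,0) = 0.248338; V(2,1) = 0.680000; V(2,2) = 1.092710
Backward induction: V(k, i) = exp(-r*dt) * [p * V(k+1, i) + (1-p) * V(k+1, i+1)].
  V(1,0) = exp(-r*dt) * [p*0.248338 + (1-p)*0.680000] = 0.442271
  V(1,1) = exp(-r*dt) * [p*0.680000 + (1-p)*1.092710] = 0.864350
  V(0,0) = exp(-r*dt) * [p*0.442271 + (1-p)*0.864350] = 0.631417

Answer: Price = V(0,0) = 0.6314


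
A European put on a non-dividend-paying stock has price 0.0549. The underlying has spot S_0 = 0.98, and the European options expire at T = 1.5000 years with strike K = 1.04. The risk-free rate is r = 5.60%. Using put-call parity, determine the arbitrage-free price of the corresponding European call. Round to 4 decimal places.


Put-call parity: C - P = S_0 * exp(-qT) - K * exp(-rT).
S_0 * exp(-qT) = 0.9800 * 1.00000000 = 0.98000000
K * exp(-rT) = 1.0400 * 0.91943126 = 0.95620851
C = P + S*exp(-qT) - K*exp(-rT)
C = 0.0549 + 0.98000000 - 0.95620851 = 0.0787

Answer: Call price = 0.0787


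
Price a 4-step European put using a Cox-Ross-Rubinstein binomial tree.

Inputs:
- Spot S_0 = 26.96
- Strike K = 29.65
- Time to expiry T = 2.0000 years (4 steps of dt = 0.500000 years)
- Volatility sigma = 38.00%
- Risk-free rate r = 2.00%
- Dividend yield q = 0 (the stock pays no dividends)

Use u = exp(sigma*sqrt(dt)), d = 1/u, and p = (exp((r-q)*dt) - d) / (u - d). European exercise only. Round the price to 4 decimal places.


dt = T/N = 0.500000
u = exp(sigma*sqrt(dt)) = 1.308263; d = 1/u = 0.764372
p = (exp((r-q)*dt) - d) / (u - d) = 0.451704
Discount per step: exp(-r*dt) = 0.990050
Stock lattice S(k, i) with i counting down-moves:
  k=0: S(0,0) = 26.9600
  k=1: S(1,0) = 35.2708; S(1,1) = 20.6075
  k=2: S(2,0) = 46.1435; S(2,1) = 26.9600; S(2,2) = 15.7518
  k=3: S(3,0) = 60.3678; S(3,1) = 35.2708; S(3,2) = 20.6075; S(3,3) = 12.0402
  k=4: S(4,0) = 78.9770; S(4,1) = 46.1435; S(4,2) = 26.9600; S(4,3) = 15.7518; S(4,4) = 9.2032
Terminal payoffs V(N, i) = max(K - S_T, 0):
  V(4,0) = 0.000000; V(4,1) = 0.000000; V(4,2) = 2.690000; V(4,3) = 13.898224; V(4,4) = 20.446793
Backward induction: V(k, i) = exp(-r*dt) * [p * V(k+1, i) + (1-p) * V(k+1, i+1)].
  V(3,0) = exp(-r*dt) * [p*0.000000 + (1-p)*0.000000] = 0.000000
  V(3,1) = exp(-r*dt) * [p*0.000000 + (1-p)*2.690000] = 1.460240
  V(3,2) = exp(-r*dt) * [p*2.690000 + (1-p)*13.898224] = 8.747506
  V(3,3) = exp(-r*dt) * [p*13.898224 + (1-p)*20.446793] = 17.314759
  V(2,0) = exp(-r*dt) * [p*0.000000 + (1-p)*1.460240] = 0.792676
  V(2,1) = exp(-r*dt) * [p*1.460240 + (1-p)*8.747506] = 5.401529
  V(2,2) = exp(-r*dt) * [p*8.747506 + (1-p)*17.314759] = 13.311114
  V(1,0) = exp(-r*dt) * [p*0.792676 + (1-p)*5.401529] = 3.286659
  V(1,1) = exp(-r*dt) * [p*5.401529 + (1-p)*13.311114] = 9.641422
  V(0,0) = exp(-r*dt) * [p*3.286659 + (1-p)*9.641422] = 6.703576

Answer: Price = V(0,0) = 6.7036


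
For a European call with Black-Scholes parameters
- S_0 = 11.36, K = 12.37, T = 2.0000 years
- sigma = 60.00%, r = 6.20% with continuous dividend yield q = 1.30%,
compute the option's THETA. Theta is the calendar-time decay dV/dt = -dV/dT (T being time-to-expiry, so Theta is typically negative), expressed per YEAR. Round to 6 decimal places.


Answer: Theta = -0.985310

Derivation:
d1 = 0.4393775650; d2 = -0.4091505724
phi(d1) = 0.3622340042; exp(-qT) = 0.9743350896; exp(-rT) = 0.8833798409
Theta = -S*exp(-qT)*phi(d1)*sigma/(2*sqrt(T)) - r*K*exp(-rT)*N(d2) + q*S*exp(-qT)*N(d1)
N(d1) = 0.6698060101; N(d2) = 0.3412145825; sqrt(T) = 1.4142135624
Term 1 = -11.3600 * 0.9743350896 * 0.3622340042 * 0.6000 / (2 * 1.4142135624) = -0.8505153349
Term 2 = -0.0620 * 12.3700 * 0.8833798409 * 0.3412145825 = -0.2311726528
Term 3 = 0.0130 * 11.3600 * 0.9743350896 * 0.6698060101 = 0.0963782569
Theta = -0.8505153349 + (-0.2311726528) + (0.0963782569) = -0.985310


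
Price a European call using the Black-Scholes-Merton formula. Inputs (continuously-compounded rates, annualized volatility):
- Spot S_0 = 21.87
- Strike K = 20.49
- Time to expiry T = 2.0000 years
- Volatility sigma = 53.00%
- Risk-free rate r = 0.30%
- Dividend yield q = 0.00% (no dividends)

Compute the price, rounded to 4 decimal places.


d1 = (ln(S/K) + (r - q + 0.5*sigma^2) * T) / (sigma * sqrt(T)) = 0.46973086
d2 = d1 - sigma * sqrt(T) = -0.27980232
exp(-rT) = 0.99401796; exp(-qT) = 1.00000000
C = S_0 * exp(-qT) * N(d1) - K * exp(-rT) * N(d2)
N(d1) = 0.68072634; N(d2) = 0.38981458
C = 21.8700 * 1.00000000 * 0.68072634 - 20.4900 * 0.99401796 * 0.38981458 = 6.9480

Answer: Price = 6.9480


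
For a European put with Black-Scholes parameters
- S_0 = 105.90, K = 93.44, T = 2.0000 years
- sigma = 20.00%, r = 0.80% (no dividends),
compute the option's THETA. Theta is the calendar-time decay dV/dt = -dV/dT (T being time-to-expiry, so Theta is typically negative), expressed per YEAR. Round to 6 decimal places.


Answer: Theta = -2.168248

Derivation:
d1 = 0.6405529488; d2 = 0.3577102363
phi(d1) = 0.3249471994; exp(-qT) = 1.0000000000; exp(-rT) = 0.9841273201
Theta = -S*exp(-qT)*phi(d1)*sigma/(2*sqrt(T)) + r*K*exp(-rT)*N(-d2) - q*S*exp(-qT)*N(-d1)
N(-d1) = 0.2609065887; N(-d2) = 0.3602800859; sqrt(T) = 1.4142135624
Term 1 = -105.9000 * 1.0000000000 * 0.3249471994 * 0.2000 / (2 * 1.4142135624) = -2.4332893794
Term 2 = 0.0080 * 93.4400 * 0.9841273201 * 0.3602800859 = 0.2650417941
Term 3 = 0 (no dividend yield, q = 0)
Theta = -2.4332893794 + (0.2650417941) + (0.0000000000) = -2.168248


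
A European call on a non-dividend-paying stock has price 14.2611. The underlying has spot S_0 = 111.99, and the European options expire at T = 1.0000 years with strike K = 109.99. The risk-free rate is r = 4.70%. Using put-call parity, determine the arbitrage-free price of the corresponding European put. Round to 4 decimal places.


Put-call parity: C - P = S_0 * exp(-qT) - K * exp(-rT).
S_0 * exp(-qT) = 111.9900 * 1.00000000 = 111.99000000
K * exp(-rT) = 109.9900 * 0.95408740 = 104.94007286
P = C - S*exp(-qT) + K*exp(-rT)
P = 14.2611 - 111.99000000 + 104.94007286 = 7.2112

Answer: Put price = 7.2112


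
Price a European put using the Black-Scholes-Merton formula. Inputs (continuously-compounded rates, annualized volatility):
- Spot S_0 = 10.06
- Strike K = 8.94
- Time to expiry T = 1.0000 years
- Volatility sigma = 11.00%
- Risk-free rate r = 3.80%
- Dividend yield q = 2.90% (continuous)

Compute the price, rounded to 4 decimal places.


Answer: Price = 0.0620

Derivation:
d1 = (ln(S/K) + (r - q + 0.5*sigma^2) * T) / (sigma * sqrt(T)) = 1.20983250
d2 = d1 - sigma * sqrt(T) = 1.09983250
exp(-rT) = 0.96271294; exp(-qT) = 0.97141646
P = K * exp(-rT) * N(-d2) - S_0 * exp(-qT) * N(-d1)
N(-d1) = 0.11317159; N(-d2) = 0.13570255
P = 8.9400 * 0.96271294 * 0.13570255 - 10.0600 * 0.97141646 * 0.11317159 = 0.0620


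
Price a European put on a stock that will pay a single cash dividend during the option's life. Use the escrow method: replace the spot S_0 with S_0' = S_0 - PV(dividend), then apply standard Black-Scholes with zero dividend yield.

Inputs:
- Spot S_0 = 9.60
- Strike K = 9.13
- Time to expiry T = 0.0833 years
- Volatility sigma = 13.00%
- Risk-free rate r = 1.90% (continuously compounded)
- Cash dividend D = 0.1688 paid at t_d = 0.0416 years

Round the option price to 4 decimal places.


PV(D) = D * exp(-r * t_d) = 0.1688 * 0.99920991 = 0.16866663
S_0' = S_0 - PV(D) = 9.6000 - 0.16866663 = 9.43133337
d1 = (ln(S_0'/K) + (r + sigma^2/2)*T) / (sigma*sqrt(T)) = 0.92638943
d2 = d1 - sigma*sqrt(T) = 0.88886917
exp(-rT) = 0.99841855
N(-d1) = 0.17712182; N(-d2) = 0.18703670
P = K * exp(-rT) * N(-d2) - S_0' * N(-d1) = 9.1300 * 0.99841855 * 0.18703670 - 9.43133337 * 0.17712182 = 0.0344

Answer: Price = 0.0344


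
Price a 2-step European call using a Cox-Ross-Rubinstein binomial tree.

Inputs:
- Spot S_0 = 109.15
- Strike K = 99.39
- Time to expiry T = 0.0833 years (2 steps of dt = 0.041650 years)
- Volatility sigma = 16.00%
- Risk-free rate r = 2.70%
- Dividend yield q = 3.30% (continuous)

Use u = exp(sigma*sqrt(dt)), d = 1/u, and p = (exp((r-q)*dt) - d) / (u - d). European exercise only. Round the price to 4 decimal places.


dt = T/N = 0.041650
u = exp(sigma*sqrt(dt)) = 1.033192; d = 1/u = 0.967874
p = (exp((r-q)*dt) - d) / (u - d) = 0.488012
Discount per step: exp(-r*dt) = 0.998876
Stock lattice S(k, i) with i counting down-moves:
  k=0: S(0,0) = 109.1500
  k=1: S(1,0) = 112.7729; S(1,1) = 105.6435
  k=2: S(2,0) = 116.5161; S(2,1) = 109.1500; S(2,2) = 102.2496
Terminal payoffs V(N, i) = max(S_T - K, 0):
  V(2,0) = 17.126133; V(2,1) = 9.760000; V(2,2) = 2.859553
Backward induction: V(k, i) = exp(-r*dt) * [p * V(k+1, i) + (1-p) * V(k+1, i+1)].
  V(1,0) = exp(-r*dt) * [p*17.126133 + (1-p)*9.760000] = 13.339752
  V(1,1) = exp(-r*dt) * [p*9.760000 + (1-p)*2.859553] = 6.220055
  V(0,0) = exp(-r*dt) * [p*13.339752 + (1-p)*6.220055] = 9.683656

Answer: Price = V(0,0) = 9.6837


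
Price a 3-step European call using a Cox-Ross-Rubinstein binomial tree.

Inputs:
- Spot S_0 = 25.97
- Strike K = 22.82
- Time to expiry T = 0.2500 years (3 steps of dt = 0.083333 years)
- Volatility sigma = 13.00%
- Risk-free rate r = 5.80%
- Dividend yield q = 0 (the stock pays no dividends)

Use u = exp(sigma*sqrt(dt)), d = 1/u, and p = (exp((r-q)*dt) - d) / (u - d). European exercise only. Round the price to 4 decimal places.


dt = T/N = 0.083333
u = exp(sigma*sqrt(dt)) = 1.038241; d = 1/u = 0.963168
p = (exp((r-q)*dt) - d) / (u - d) = 0.555157
Discount per step: exp(-r*dt) = 0.995178
Stock lattice S(k, i) with i counting down-moves:
  k=0: S(0,0) = 25.9700
  k=1: S(1,0) = 26.9631; S(1,1) = 25.0135
  k=2: S(2,0) = 27.9942; S(2,1) = 25.9700; S(2,2) = 24.0922
  k=3: S(3,0) = 29.0647; S(3,1) = 26.9631; S(3,2) = 25.0135; S(3,3) = 23.2048
Terminal payoffs V(N, i) = max(S_T - K, 0):
  V(3,0) = 6.244728; V(3,1) = 4.143114; V(3,2) = 2.193464; V(3,3) = 0.384790
Backward induction: V(k, i) = exp(-r*dt) * [p * V(k+1, i) + (1-p) * V(k+1, i+1)].
  V(2,0) = exp(-r*dt) * [p*6.244728 + (1-p)*4.143114] = 5.284237
  V(2,1) = exp(-r*dt) * [p*4.143114 + (1-p)*2.193464] = 3.260031
  V(2,2) = exp(-r*dt) * [p*2.193464 + (1-p)*0.384790] = 1.382191
  V(1,0) = exp(-r*dt) * [p*5.284237 + (1-p)*3.260031] = 4.362645
  V(1,1) = exp(-r*dt) * [p*3.260031 + (1-p)*1.382191] = 2.412995
  V(0,0) = exp(-r*dt) * [p*4.362645 + (1-p)*2.412995] = 3.478503

Answer: Price = V(0,0) = 3.4785


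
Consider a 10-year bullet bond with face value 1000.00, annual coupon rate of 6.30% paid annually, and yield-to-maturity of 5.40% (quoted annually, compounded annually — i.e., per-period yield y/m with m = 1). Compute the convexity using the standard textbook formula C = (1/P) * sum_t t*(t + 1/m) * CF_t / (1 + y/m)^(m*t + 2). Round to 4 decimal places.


Coupon per period c = face * coupon_rate / m = 63.000000
Periods per year m = 1; per-period yield y/m = 0.054000
Number of cashflows N = 10
Cashflows (t years, CF_t, discount factor 1/(1+y/m)^(m*t), PV):
  t = 1.0000: CF_t = 63.000000, DF = 0.948767, PV = 59.772296
  t = 2.0000: CF_t = 63.000000, DF = 0.900158, PV = 56.709958
  t = 3.0000: CF_t = 63.000000, DF = 0.854040, PV = 53.804514
  t = 4.0000: CF_t = 63.000000, DF = 0.810285, PV = 51.047926
  t = 5.0000: CF_t = 63.000000, DF = 0.768771, PV = 48.432568
  t = 6.0000: CF_t = 63.000000, DF = 0.729384, PV = 45.951203
  t = 7.0000: CF_t = 63.000000, DF = 0.692015, PV = 43.596967
  t = 8.0000: CF_t = 63.000000, DF = 0.656561, PV = 41.363346
  t = 9.0000: CF_t = 63.000000, DF = 0.622923, PV = 39.244161
  t = 10.0000: CF_t = 1063.000000, DF = 0.591009, PV = 628.242273
Price P = sum_t PV_t = 1068.165213
Convexity numerator sum_t t*(t + 1/m) * CF_t / (1+y/m)^(m*t + 2):
  t = 1.0000: term = 107.609029
  t = 2.0000: term = 306.287559
  t = 3.0000: term = 581.190814
  t = 4.0000: term = 919.024057
  t = 5.0000: term = 1307.908999
  t = 6.0000: term = 1737.260530
  t = 7.0000: term = 2197.673030
  t = 8.0000: term = 2680.815570
  t = 9.0000: term = 3179.335353
  t = 10.0000: term = 62206.908563
Convexity = (1/P) * sum = 75224.013504 / 1068.165213 = 70.423575

Answer: Convexity = 70.4236


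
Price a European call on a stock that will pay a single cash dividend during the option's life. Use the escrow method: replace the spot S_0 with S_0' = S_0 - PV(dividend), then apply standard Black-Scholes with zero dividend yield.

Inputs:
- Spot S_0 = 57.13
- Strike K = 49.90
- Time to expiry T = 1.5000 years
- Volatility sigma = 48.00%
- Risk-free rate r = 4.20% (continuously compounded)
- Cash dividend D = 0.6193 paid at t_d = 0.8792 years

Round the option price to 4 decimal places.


Answer: Price = 17.3765

Derivation:
PV(D) = D * exp(-r * t_d) = 0.6193 * 0.96374706 = 0.59684856
S_0' = S_0 - PV(D) = 57.1300 - 0.59684856 = 56.53315144
d1 = (ln(S_0'/K) + (r + sigma^2/2)*T) / (sigma*sqrt(T)) = 0.61340363
d2 = d1 - sigma*sqrt(T) = 0.02552609
exp(-rT) = 0.93894347
N(d1) = 0.73019526; N(d2) = 0.51018233
C = S_0' * N(d1) - K * exp(-rT) * N(d2) = 56.53315144 * 0.73019526 - 49.9000 * 0.93894347 * 0.51018233 = 17.3765


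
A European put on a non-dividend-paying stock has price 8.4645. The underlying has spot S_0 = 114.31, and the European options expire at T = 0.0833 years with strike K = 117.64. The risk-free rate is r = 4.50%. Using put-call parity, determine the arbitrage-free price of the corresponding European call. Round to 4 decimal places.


Answer: Call price = 5.5746

Derivation:
Put-call parity: C - P = S_0 * exp(-qT) - K * exp(-rT).
S_0 * exp(-qT) = 114.3100 * 1.00000000 = 114.31000000
K * exp(-rT) = 117.6400 * 0.99625852 = 117.19985192
C = P + S*exp(-qT) - K*exp(-rT)
C = 8.4645 + 114.31000000 - 117.19985192 = 5.5746


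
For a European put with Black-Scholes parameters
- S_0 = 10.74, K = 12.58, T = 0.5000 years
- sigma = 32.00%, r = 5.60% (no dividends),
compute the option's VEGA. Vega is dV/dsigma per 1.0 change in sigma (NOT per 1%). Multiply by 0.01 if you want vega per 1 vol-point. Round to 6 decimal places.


d1 = -0.4619756740; d2 = -0.6882498440
phi(d1) = 0.3585635763; exp(-qT) = 1.0000000000; exp(-rT) = 0.9723883668
Vega = S * exp(-qT) * phi(d1) * sqrt(T) = 10.7400 * 1.0000000000 * 0.3585635763 * 0.7071067812 = 2.723049

Answer: Vega = 2.723049


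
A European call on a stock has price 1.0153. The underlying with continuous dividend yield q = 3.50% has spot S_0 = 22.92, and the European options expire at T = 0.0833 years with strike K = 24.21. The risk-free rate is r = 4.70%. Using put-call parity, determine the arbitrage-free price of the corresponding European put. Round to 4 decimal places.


Put-call parity: C - P = S_0 * exp(-qT) - K * exp(-rT).
S_0 * exp(-qT) = 22.9200 * 0.99708875 = 22.85327406
K * exp(-rT) = 24.2100 * 0.99609255 = 24.11540073
P = C - S*exp(-qT) + K*exp(-rT)
P = 1.0153 - 22.85327406 + 24.11540073 = 2.2774

Answer: Put price = 2.2774


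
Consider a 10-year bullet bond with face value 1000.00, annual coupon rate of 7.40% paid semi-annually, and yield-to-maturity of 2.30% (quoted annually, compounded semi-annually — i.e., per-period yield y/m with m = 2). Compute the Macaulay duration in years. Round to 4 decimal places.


Answer: Macaulay duration = 7.7644 years

Derivation:
Coupon per period c = face * coupon_rate / m = 37.000000
Periods per year m = 2; per-period yield y/m = 0.011500
Number of cashflows N = 20
Cashflows (t years, CF_t, discount factor 1/(1+y/m)^(m*t), PV):
  t = 0.5000: CF_t = 37.000000, DF = 0.988631, PV = 36.579338
  t = 1.0000: CF_t = 37.000000, DF = 0.977391, PV = 36.163458
  t = 1.5000: CF_t = 37.000000, DF = 0.966279, PV = 35.752306
  t = 2.0000: CF_t = 37.000000, DF = 0.955293, PV = 35.345829
  t = 2.5000: CF_t = 37.000000, DF = 0.944432, PV = 34.943974
  t = 3.0000: CF_t = 37.000000, DF = 0.933694, PV = 34.546687
  t = 3.5000: CF_t = 37.000000, DF = 0.923079, PV = 34.153917
  t = 4.0000: CF_t = 37.000000, DF = 0.912584, PV = 33.765612
  t = 4.5000: CF_t = 37.000000, DF = 0.902209, PV = 33.381722
  t = 5.0000: CF_t = 37.000000, DF = 0.891951, PV = 33.002197
  t = 5.5000: CF_t = 37.000000, DF = 0.881810, PV = 32.626987
  t = 6.0000: CF_t = 37.000000, DF = 0.871785, PV = 32.256042
  t = 6.5000: CF_t = 37.000000, DF = 0.861873, PV = 31.889315
  t = 7.0000: CF_t = 37.000000, DF = 0.852075, PV = 31.526757
  t = 7.5000: CF_t = 37.000000, DF = 0.842387, PV = 31.168322
  t = 8.0000: CF_t = 37.000000, DF = 0.832810, PV = 30.813961
  t = 8.5000: CF_t = 37.000000, DF = 0.823341, PV = 30.463629
  t = 9.0000: CF_t = 37.000000, DF = 0.813981, PV = 30.117281
  t = 9.5000: CF_t = 37.000000, DF = 0.804726, PV = 29.774870
  t = 10.0000: CF_t = 1037.000000, DF = 0.795577, PV = 825.013422
Price P = sum_t PV_t = 1453.285626
Macaulay numerator sum_t t * PV_t:
  t * PV_t at t = 0.5000: 18.289669
  t * PV_t at t = 1.0000: 36.163458
  t * PV_t at t = 1.5000: 53.628459
  t * PV_t at t = 2.0000: 70.691659
  t * PV_t at t = 2.5000: 87.359934
  t * PV_t at t = 3.0000: 103.640060
  t * PV_t at t = 3.5000: 119.538708
  t * PV_t at t = 4.0000: 135.062448
  t * PV_t at t = 4.5000: 150.217750
  t * PV_t at t = 5.0000: 165.010985
  t * PV_t at t = 5.5000: 179.448427
  t * PV_t at t = 6.0000: 193.536253
  t * PV_t at t = 6.5000: 207.280548
  t * PV_t at t = 7.0000: 220.687302
  t * PV_t at t = 7.5000: 233.762413
  t * PV_t at t = 8.0000: 246.511689
  t * PV_t at t = 8.5000: 258.940850
  t * PV_t at t = 9.0000: 271.055526
  t * PV_t at t = 9.5000: 282.861262
  t * PV_t at t = 10.0000: 8250.134223
Macaulay duration D = (sum_t t * PV_t) / P = 11283.821624 / 1453.285626 = 7.764352


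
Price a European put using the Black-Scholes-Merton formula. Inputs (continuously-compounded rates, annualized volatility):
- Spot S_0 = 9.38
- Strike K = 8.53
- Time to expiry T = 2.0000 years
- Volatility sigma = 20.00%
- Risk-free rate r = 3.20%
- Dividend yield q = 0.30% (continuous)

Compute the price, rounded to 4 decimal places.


d1 = (ln(S/K) + (r - q + 0.5*sigma^2) * T) / (sigma * sqrt(T)) = 0.68232411
d2 = d1 - sigma * sqrt(T) = 0.39948140
exp(-rT) = 0.93800500; exp(-qT) = 0.99401796
P = K * exp(-rT) * N(-d2) - S_0 * exp(-qT) * N(-d1)
N(-d1) = 0.24751702; N(-d2) = 0.34476926
P = 8.5300 * 0.93800500 * 0.34476926 - 9.3800 * 0.99401796 * 0.24751702 = 0.4507

Answer: Price = 0.4507


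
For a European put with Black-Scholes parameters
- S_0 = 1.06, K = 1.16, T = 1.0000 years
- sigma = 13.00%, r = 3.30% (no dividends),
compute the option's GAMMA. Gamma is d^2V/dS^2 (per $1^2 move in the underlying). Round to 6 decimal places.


d1 = -0.3746238230; d2 = -0.5046238230
phi(d1) = 0.3719075275; exp(-qT) = 1.0000000000; exp(-rT) = 0.9675385596
Gamma = exp(-qT) * phi(d1) / (S * sigma * sqrt(T)) = 1.0000000000 * 0.3719075275 / (1.0600 * 0.1300 * 1.0000000000) = 2.698894

Answer: Gamma = 2.698894


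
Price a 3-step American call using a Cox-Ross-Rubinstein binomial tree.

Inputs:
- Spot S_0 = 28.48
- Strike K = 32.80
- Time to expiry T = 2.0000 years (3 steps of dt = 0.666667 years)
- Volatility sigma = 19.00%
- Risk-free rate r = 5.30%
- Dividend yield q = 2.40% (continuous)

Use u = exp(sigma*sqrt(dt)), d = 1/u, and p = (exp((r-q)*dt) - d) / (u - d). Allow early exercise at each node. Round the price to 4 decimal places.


Answer: Price = V(0,0) = 1.7868

Derivation:
dt = T/N = 0.666667
u = exp(sigma*sqrt(dt)) = 1.167815; d = 1/u = 0.856300
p = (exp((r-q)*dt) - d) / (u - d) = 0.523960
Discount per step: exp(-r*dt) = 0.965284
Stock lattice S(k, i) with i counting down-moves:
  k=0: S(0,0) = 28.4800
  k=1: S(1,0) = 33.2594; S(1,1) = 24.3874
  k=2: S(2,0) = 38.8408; S(2,1) = 28.4800; S(2,2) = 20.8830
  k=3: S(3,0) = 45.3588; S(3,1) = 33.2594; S(3,2) = 24.3874; S(3,3) = 17.8821
Terminal payoffs V(N, i) = max(S_T - K, 0):
  V(3,0) = 12.558842; V(3,1) = 0.459367; V(3,2) = 0.000000; V(3,3) = 0.000000
Backward induction: V(k, i) = exp(-r*dt) * [p * V(k+1, i) + (1-p) * V(k+1, i+1)]; then take max(V_cont, immediate exercise) for American.
  V(2,0) = exp(-r*dt) * [p*12.558842 + (1-p)*0.459367] = 6.562973; exercise = 6.040782; V(2,0) = max -> 6.562973
  V(2,1) = exp(-r*dt) * [p*0.459367 + (1-p)*0.000000] = 0.232334; exercise = 0.000000; V(2,1) = max -> 0.232334
  V(2,2) = exp(-r*dt) * [p*0.000000 + (1-p)*0.000000] = 0.000000; exercise = 0.000000; V(2,2) = max -> 0.000000
  V(1,0) = exp(-r*dt) * [p*6.562973 + (1-p)*0.232334] = 3.426117; exercise = 0.459367; V(1,0) = max -> 3.426117
  V(1,1) = exp(-r*dt) * [p*0.232334 + (1-p)*0.000000] = 0.117508; exercise = 0.000000; V(1,1) = max -> 0.117508
  V(0,0) = exp(-r*dt) * [p*3.426117 + (1-p)*0.117508] = 1.786824; exercise = 0.000000; V(0,0) = max -> 1.786824


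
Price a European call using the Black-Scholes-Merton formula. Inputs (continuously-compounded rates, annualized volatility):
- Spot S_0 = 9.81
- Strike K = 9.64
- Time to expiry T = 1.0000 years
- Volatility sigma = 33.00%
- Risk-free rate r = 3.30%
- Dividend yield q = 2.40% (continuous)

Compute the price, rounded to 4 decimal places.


d1 = (ln(S/K) + (r - q + 0.5*sigma^2) * T) / (sigma * sqrt(T)) = 0.24524595
d2 = d1 - sigma * sqrt(T) = -0.08475405
exp(-rT) = 0.96753856; exp(-qT) = 0.97628571
C = S_0 * exp(-qT) * N(d1) - K * exp(-rT) * N(d2)
N(d1) = 0.59686700; N(d2) = 0.46622846
C = 9.8100 * 0.97628571 * 0.59686700 - 9.6400 * 0.96753856 * 0.46622846 = 1.3679

Answer: Price = 1.3679


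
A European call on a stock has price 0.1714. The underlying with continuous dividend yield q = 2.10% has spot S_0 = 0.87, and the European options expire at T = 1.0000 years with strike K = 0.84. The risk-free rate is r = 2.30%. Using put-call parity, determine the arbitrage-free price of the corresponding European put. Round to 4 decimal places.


Put-call parity: C - P = S_0 * exp(-qT) - K * exp(-rT).
S_0 * exp(-qT) = 0.8700 * 0.97921896 = 0.85192050
K * exp(-rT) = 0.8400 * 0.97726248 = 0.82090049
P = C - S*exp(-qT) + K*exp(-rT)
P = 0.1714 - 0.85192050 + 0.82090049 = 0.1404

Answer: Put price = 0.1404


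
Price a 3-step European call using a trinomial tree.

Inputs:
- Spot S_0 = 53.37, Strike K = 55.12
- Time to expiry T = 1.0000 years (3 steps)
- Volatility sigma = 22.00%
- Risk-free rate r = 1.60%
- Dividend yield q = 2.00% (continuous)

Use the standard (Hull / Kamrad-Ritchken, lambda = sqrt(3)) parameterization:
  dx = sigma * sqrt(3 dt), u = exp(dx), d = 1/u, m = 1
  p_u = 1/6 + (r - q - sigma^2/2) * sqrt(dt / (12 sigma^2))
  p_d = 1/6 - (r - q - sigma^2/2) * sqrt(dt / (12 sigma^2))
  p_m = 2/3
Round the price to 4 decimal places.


Answer: Price = V(0,0) = 3.6022

Derivation:
dt = T/N = 0.333333; dx = sigma*sqrt(3*dt) = 0.220000
u = exp(dx) = 1.246077; d = 1/u = 0.802519
p_u = 0.145303, p_m = 0.666667, p_d = 0.188030
Discount per step: exp(-r*dt) = 0.994681
Stock lattice S(k, j) with j the centered position index:
  k=0: S(0,+0) = 53.3700
  k=1: S(1,-1) = 42.8304; S(1,+0) = 53.3700; S(1,+1) = 66.5031
  k=2: S(2,-2) = 34.3722; S(2,-1) = 42.8304; S(2,+0) = 53.3700; S(2,+1) = 66.5031; S(2,+2) = 82.8680
  k=3: S(3,-3) = 27.5844; S(3,-2) = 34.3722; S(3,-1) = 42.8304; S(3,+0) = 53.3700; S(3,+1) = 66.5031; S(3,+2) = 82.8680; S(3,+3) = 103.2599
Terminal payoffs V(N, j) = max(S_T - K, 0):
  V(3,-3) = 0.000000; V(3,-2) = 0.000000; V(3,-1) = 0.000000; V(3,+0) = 0.000000; V(3,+1) = 11.383115; V(3,+2) = 27.747984; V(3,+3) = 48.139867
Backward induction: V(k, j) = exp(-r*dt) * [p_u * V(k+1, j+1) + p_m * V(k+1, j) + p_d * V(k+1, j-1)]
  V(2,-2) = exp(-r*dt) * [p_u*0.000000 + p_m*0.000000 + p_d*0.000000] = 0.000000
  V(2,-1) = exp(-r*dt) * [p_u*0.000000 + p_m*0.000000 + p_d*0.000000] = 0.000000
  V(2,+0) = exp(-r*dt) * [p_u*11.383115 + p_m*0.000000 + p_d*0.000000] = 1.645203
  V(2,+1) = exp(-r*dt) * [p_u*27.747984 + p_m*11.383115 + p_d*0.000000] = 11.558798
  V(2,+2) = exp(-r*dt) * [p_u*48.139867 + p_m*27.747984 + p_d*11.383115] = 27.486907
  V(1,-1) = exp(-r*dt) * [p_u*1.645203 + p_m*0.000000 + p_d*0.000000] = 0.237781
  V(1,+0) = exp(-r*dt) * [p_u*11.558798 + p_m*1.645203 + p_d*0.000000] = 2.761563
  V(1,+1) = exp(-r*dt) * [p_u*27.486907 + p_m*11.558798 + p_d*1.645203] = 11.945266
  V(0,+0) = exp(-r*dt) * [p_u*11.945266 + p_m*2.761563 + p_d*0.237781] = 3.602172


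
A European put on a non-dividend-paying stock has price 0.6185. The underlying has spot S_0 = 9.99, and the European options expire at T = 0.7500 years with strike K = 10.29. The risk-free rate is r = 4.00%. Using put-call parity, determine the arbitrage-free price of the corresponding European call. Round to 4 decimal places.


Put-call parity: C - P = S_0 * exp(-qT) - K * exp(-rT).
S_0 * exp(-qT) = 9.9900 * 1.00000000 = 9.99000000
K * exp(-rT) = 10.2900 * 0.97044553 = 9.98588454
C = P + S*exp(-qT) - K*exp(-rT)
C = 0.6185 + 9.99000000 - 9.98588454 = 0.6226

Answer: Call price = 0.6226


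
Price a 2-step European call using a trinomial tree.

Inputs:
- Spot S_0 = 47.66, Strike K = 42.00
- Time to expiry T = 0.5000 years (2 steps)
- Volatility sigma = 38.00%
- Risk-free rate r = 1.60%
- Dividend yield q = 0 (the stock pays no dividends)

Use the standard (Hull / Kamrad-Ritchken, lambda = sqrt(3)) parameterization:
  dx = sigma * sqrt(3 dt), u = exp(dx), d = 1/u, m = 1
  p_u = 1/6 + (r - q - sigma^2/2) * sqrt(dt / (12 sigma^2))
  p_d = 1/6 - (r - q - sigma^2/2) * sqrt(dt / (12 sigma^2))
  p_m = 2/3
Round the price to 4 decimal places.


dt = T/N = 0.250000; dx = sigma*sqrt(3*dt) = 0.329090
u = exp(dx) = 1.389702; d = 1/u = 0.719579
p_u = 0.145320, p_m = 0.666667, p_d = 0.188013
Discount per step: exp(-r*dt) = 0.996008
Stock lattice S(k, j) with j the centered position index:
  k=0: S(0,+0) = 47.6600
  k=1: S(1,-1) = 34.2951; S(1,+0) = 47.6600; S(1,+1) = 66.2332
  k=2: S(2,-2) = 24.6780; S(2,-1) = 34.2951; S(2,+0) = 47.6600; S(2,+1) = 66.2332; S(2,+2) = 92.0445
Terminal payoffs V(N, j) = max(S_T - K, 0):
  V(2,-2) = 0.000000; V(2,-1) = 0.000000; V(2,+0) = 5.660000; V(2,+1) = 24.233218; V(2,+2) = 50.044465
Backward induction: V(k, j) = exp(-r*dt) * [p_u * V(k+1, j+1) + p_m * V(k+1, j) + p_d * V(k+1, j-1)]
  V(1,-1) = exp(-r*dt) * [p_u*5.660000 + p_m*0.000000 + p_d*0.000000] = 0.819227
  V(1,+0) = exp(-r*dt) * [p_u*24.233218 + p_m*5.660000 + p_d*0.000000] = 7.265781
  V(1,+1) = exp(-r*dt) * [p_u*50.044465 + p_m*24.233218 + p_d*5.660000] = 24.394319
  V(0,+0) = exp(-r*dt) * [p_u*24.394319 + p_m*7.265781 + p_d*0.819227] = 8.508756

Answer: Price = V(0,0) = 8.5088


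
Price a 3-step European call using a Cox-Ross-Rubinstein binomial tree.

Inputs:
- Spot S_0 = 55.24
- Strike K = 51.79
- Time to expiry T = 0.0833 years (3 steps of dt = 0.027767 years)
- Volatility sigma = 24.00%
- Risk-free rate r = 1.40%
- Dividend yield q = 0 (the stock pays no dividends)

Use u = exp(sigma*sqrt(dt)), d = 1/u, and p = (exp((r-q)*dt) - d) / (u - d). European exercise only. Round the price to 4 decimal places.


Answer: Price = V(0,0) = 3.8702

Derivation:
dt = T/N = 0.027767
u = exp(sigma*sqrt(dt)) = 1.040802; d = 1/u = 0.960797
p = (exp((r-q)*dt) - d) / (u - d) = 0.494863
Discount per step: exp(-r*dt) = 0.999611
Stock lattice S(k, i) with i counting down-moves:
  k=0: S(0,0) = 55.2400
  k=1: S(1,0) = 57.4939; S(1,1) = 53.0744
  k=2: S(2,0) = 59.8398; S(2,1) = 55.2400; S(2,2) = 50.9938
  k=3: S(3,0) = 62.2814; S(3,1) = 57.4939; S(3,2) = 53.0744; S(3,3) = 48.9947
Terminal payoffs V(N, i) = max(S_T - K, 0):
  V(3,0) = 10.491431; V(3,1) = 5.703927; V(3,2) = 1.284433; V(3,3) = 0.000000
Backward induction: V(k, i) = exp(-r*dt) * [p * V(k+1, i) + (1-p) * V(k+1, i+1)].
  V(2,0) = exp(-r*dt) * [p*10.491431 + (1-p)*5.703927] = 8.069949
  V(2,1) = exp(-r*dt) * [p*5.703927 + (1-p)*1.284433] = 3.470129
  V(2,2) = exp(-r*dt) * [p*1.284433 + (1-p)*0.000000] = 0.635372
  V(1,0) = exp(-r*dt) * [p*8.069949 + (1-p)*3.470129] = 5.744177
  V(1,1) = exp(-r*dt) * [p*3.470129 + (1-p)*0.635372] = 2.037396
  V(0,0) = exp(-r*dt) * [p*5.744177 + (1-p)*2.037396] = 3.870240


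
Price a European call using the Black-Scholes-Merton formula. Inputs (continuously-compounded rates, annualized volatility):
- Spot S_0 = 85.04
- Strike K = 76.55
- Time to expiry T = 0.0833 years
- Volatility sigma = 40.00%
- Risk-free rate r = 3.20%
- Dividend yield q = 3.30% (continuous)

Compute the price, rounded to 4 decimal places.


d1 = (ln(S/K) + (r - q + 0.5*sigma^2) * T) / (sigma * sqrt(T)) = 0.96804900
d2 = d1 - sigma * sqrt(T) = 0.85260204
exp(-rT) = 0.99733795; exp(-qT) = 0.99725487
C = S_0 * exp(-qT) * N(d1) - K * exp(-rT) * N(d2)
N(d1) = 0.83349005; N(d2) = 0.80305999
C = 85.0400 * 0.99725487 * 0.83349005 - 76.5500 * 0.99733795 * 0.80305999 = 9.3748

Answer: Price = 9.3748


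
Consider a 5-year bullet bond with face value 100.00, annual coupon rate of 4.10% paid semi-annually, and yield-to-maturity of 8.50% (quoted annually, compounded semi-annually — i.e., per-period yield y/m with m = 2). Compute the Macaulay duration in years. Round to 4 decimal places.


Coupon per period c = face * coupon_rate / m = 2.050000
Periods per year m = 2; per-period yield y/m = 0.042500
Number of cashflows N = 10
Cashflows (t years, CF_t, discount factor 1/(1+y/m)^(m*t), PV):
  t = 0.5000: CF_t = 2.050000, DF = 0.959233, PV = 1.966427
  t = 1.0000: CF_t = 2.050000, DF = 0.920127, PV = 1.886261
  t = 1.5000: CF_t = 2.050000, DF = 0.882616, PV = 1.809363
  t = 2.0000: CF_t = 2.050000, DF = 0.846634, PV = 1.735600
  t = 2.5000: CF_t = 2.050000, DF = 0.812119, PV = 1.664844
  t = 3.0000: CF_t = 2.050000, DF = 0.779011, PV = 1.596973
  t = 3.5000: CF_t = 2.050000, DF = 0.747253, PV = 1.531868
  t = 4.0000: CF_t = 2.050000, DF = 0.716789, PV = 1.469418
  t = 4.5000: CF_t = 2.050000, DF = 0.687568, PV = 1.409514
  t = 5.0000: CF_t = 102.050000, DF = 0.659537, PV = 67.305782
Price P = sum_t PV_t = 82.376049
Macaulay numerator sum_t t * PV_t:
  t * PV_t at t = 0.5000: 0.983213
  t * PV_t at t = 1.0000: 1.886261
  t * PV_t at t = 1.5000: 2.714044
  t * PV_t at t = 2.0000: 3.471200
  t * PV_t at t = 2.5000: 4.162110
  t * PV_t at t = 3.0000: 4.790918
  t * PV_t at t = 3.5000: 5.361539
  t * PV_t at t = 4.0000: 5.877672
  t * PV_t at t = 4.5000: 6.342811
  t * PV_t at t = 5.0000: 336.528909
Macaulay duration D = (sum_t t * PV_t) / P = 372.118677 / 82.376049 = 4.517316

Answer: Macaulay duration = 4.5173 years


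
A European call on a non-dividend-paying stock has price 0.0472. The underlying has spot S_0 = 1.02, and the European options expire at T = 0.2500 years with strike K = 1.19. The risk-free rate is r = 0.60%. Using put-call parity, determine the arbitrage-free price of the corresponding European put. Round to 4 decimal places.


Put-call parity: C - P = S_0 * exp(-qT) - K * exp(-rT).
S_0 * exp(-qT) = 1.0200 * 1.00000000 = 1.02000000
K * exp(-rT) = 1.1900 * 0.99850112 = 1.18821634
P = C - S*exp(-qT) + K*exp(-rT)
P = 0.0472 - 1.02000000 + 1.18821634 = 0.2154

Answer: Put price = 0.2154


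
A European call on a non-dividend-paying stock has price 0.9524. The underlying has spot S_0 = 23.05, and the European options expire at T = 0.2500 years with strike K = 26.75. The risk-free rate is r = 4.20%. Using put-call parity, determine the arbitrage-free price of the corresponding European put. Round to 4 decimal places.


Answer: Put price = 4.3730

Derivation:
Put-call parity: C - P = S_0 * exp(-qT) - K * exp(-rT).
S_0 * exp(-qT) = 23.0500 * 1.00000000 = 23.05000000
K * exp(-rT) = 26.7500 * 0.98955493 = 26.47059445
P = C - S*exp(-qT) + K*exp(-rT)
P = 0.9524 - 23.05000000 + 26.47059445 = 4.3730


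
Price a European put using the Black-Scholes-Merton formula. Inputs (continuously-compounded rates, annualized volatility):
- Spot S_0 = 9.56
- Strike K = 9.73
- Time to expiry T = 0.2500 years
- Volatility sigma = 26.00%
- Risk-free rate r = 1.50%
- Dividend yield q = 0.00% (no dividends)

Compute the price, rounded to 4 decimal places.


d1 = (ln(S/K) + (r - q + 0.5*sigma^2) * T) / (sigma * sqrt(T)) = -0.04173976
d2 = d1 - sigma * sqrt(T) = -0.17173976
exp(-rT) = 0.99625702; exp(-qT) = 1.00000000
P = K * exp(-rT) * N(-d2) - S_0 * exp(-qT) * N(-d1)
N(-d1) = 0.51664692; N(-d2) = 0.56817894
P = 9.7300 * 0.99625702 * 0.56817894 - 9.5600 * 1.00000000 * 0.51664692 = 0.5685

Answer: Price = 0.5685


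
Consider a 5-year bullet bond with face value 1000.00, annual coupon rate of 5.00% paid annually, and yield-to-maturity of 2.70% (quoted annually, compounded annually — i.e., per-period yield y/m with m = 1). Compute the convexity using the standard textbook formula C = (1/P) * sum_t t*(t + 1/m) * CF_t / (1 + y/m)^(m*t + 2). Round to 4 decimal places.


Coupon per period c = face * coupon_rate / m = 50.000000
Periods per year m = 1; per-period yield y/m = 0.027000
Number of cashflows N = 5
Cashflows (t years, CF_t, discount factor 1/(1+y/m)^(m*t), PV):
  t = 1.0000: CF_t = 50.000000, DF = 0.973710, PV = 48.685492
  t = 2.0000: CF_t = 50.000000, DF = 0.948111, PV = 47.405542
  t = 3.0000: CF_t = 50.000000, DF = 0.923185, PV = 46.159243
  t = 4.0000: CF_t = 50.000000, DF = 0.898914, PV = 44.945708
  t = 5.0000: CF_t = 1050.000000, DF = 0.875282, PV = 919.045644
Price P = sum_t PV_t = 1106.241629
Convexity numerator sum_t t*(t + 1/m) * CF_t / (1+y/m)^(m*t + 2):
  t = 1.0000: term = 92.318485
  t = 2.0000: term = 269.674250
  t = 3.0000: term = 525.168940
  t = 4.0000: term = 852.270269
  t = 5.0000: term = 26140.714181
Convexity = (1/P) * sum = 27880.146125 / 1106.241629 = 25.202583

Answer: Convexity = 25.2026


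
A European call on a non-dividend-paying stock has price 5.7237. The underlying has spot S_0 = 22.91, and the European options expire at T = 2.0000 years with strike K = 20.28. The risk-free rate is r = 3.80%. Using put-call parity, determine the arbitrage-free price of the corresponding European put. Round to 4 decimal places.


Put-call parity: C - P = S_0 * exp(-qT) - K * exp(-rT).
S_0 * exp(-qT) = 22.9100 * 1.00000000 = 22.91000000
K * exp(-rT) = 20.2800 * 0.92681621 = 18.79583267
P = C - S*exp(-qT) + K*exp(-rT)
P = 5.7237 - 22.91000000 + 18.79583267 = 1.6095

Answer: Put price = 1.6095


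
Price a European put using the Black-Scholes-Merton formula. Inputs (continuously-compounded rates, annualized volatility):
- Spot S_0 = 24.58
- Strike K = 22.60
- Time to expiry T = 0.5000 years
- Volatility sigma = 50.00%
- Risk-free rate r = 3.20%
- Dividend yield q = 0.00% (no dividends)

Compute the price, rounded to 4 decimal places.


Answer: Price = 2.2445

Derivation:
d1 = (ln(S/K) + (r - q + 0.5*sigma^2) * T) / (sigma * sqrt(T)) = 0.45957188
d2 = d1 - sigma * sqrt(T) = 0.10601849
exp(-rT) = 0.98412732; exp(-qT) = 1.00000000
P = K * exp(-rT) * N(-d2) - S_0 * exp(-qT) * N(-d1)
N(-d1) = 0.32291177; N(-d2) = 0.45778384
P = 22.6000 * 0.98412732 * 0.45778384 - 24.5800 * 1.00000000 * 0.32291177 = 2.2445


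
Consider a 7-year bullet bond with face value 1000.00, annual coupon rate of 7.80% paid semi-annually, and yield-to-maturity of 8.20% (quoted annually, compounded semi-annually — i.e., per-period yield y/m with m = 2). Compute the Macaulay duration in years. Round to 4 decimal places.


Coupon per period c = face * coupon_rate / m = 39.000000
Periods per year m = 2; per-period yield y/m = 0.041000
Number of cashflows N = 14
Cashflows (t years, CF_t, discount factor 1/(1+y/m)^(m*t), PV):
  t = 0.5000: CF_t = 39.000000, DF = 0.960615, PV = 37.463977
  t = 1.0000: CF_t = 39.000000, DF = 0.922781, PV = 35.988450
  t = 1.5000: CF_t = 39.000000, DF = 0.886437, PV = 34.571038
  t = 2.0000: CF_t = 39.000000, DF = 0.851524, PV = 33.209450
  t = 2.5000: CF_t = 39.000000, DF = 0.817987, PV = 31.901489
  t = 3.0000: CF_t = 39.000000, DF = 0.785770, PV = 30.645043
  t = 3.5000: CF_t = 39.000000, DF = 0.754823, PV = 29.438081
  t = 4.0000: CF_t = 39.000000, DF = 0.725094, PV = 28.278656
  t = 4.5000: CF_t = 39.000000, DF = 0.696536, PV = 27.164896
  t = 5.0000: CF_t = 39.000000, DF = 0.669103, PV = 26.095001
  t = 5.5000: CF_t = 39.000000, DF = 0.642750, PV = 25.067244
  t = 6.0000: CF_t = 39.000000, DF = 0.617435, PV = 24.079965
  t = 6.5000: CF_t = 39.000000, DF = 0.593117, PV = 23.131571
  t = 7.0000: CF_t = 1039.000000, DF = 0.569757, PV = 591.977683
Price P = sum_t PV_t = 979.012544
Macaulay numerator sum_t t * PV_t:
  t * PV_t at t = 0.5000: 18.731988
  t * PV_t at t = 1.0000: 35.988450
  t * PV_t at t = 1.5000: 51.856557
  t * PV_t at t = 2.0000: 66.418901
  t * PV_t at t = 2.5000: 79.753723
  t * PV_t at t = 3.0000: 91.935128
  t * PV_t at t = 3.5000: 103.033285
  t * PV_t at t = 4.0000: 113.114626
  t * PV_t at t = 4.5000: 122.242031
  t * PV_t at t = 5.0000: 130.475003
  t * PV_t at t = 5.5000: 137.869840
  t * PV_t at t = 6.0000: 144.479791
  t * PV_t at t = 6.5000: 150.355209
  t * PV_t at t = 7.0000: 4143.843780
Macaulay duration D = (sum_t t * PV_t) / P = 5390.098312 / 979.012544 = 5.505648

Answer: Macaulay duration = 5.5056 years


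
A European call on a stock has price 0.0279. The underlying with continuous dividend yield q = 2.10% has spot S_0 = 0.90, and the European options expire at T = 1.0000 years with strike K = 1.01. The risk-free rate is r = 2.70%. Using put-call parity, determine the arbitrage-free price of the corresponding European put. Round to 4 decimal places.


Put-call parity: C - P = S_0 * exp(-qT) - K * exp(-rT).
S_0 * exp(-qT) = 0.9000 * 0.97921896 = 0.88129707
K * exp(-rT) = 1.0100 * 0.97336124 = 0.98309485
P = C - S*exp(-qT) + K*exp(-rT)
P = 0.0279 - 0.88129707 + 0.98309485 = 0.1297

Answer: Put price = 0.1297


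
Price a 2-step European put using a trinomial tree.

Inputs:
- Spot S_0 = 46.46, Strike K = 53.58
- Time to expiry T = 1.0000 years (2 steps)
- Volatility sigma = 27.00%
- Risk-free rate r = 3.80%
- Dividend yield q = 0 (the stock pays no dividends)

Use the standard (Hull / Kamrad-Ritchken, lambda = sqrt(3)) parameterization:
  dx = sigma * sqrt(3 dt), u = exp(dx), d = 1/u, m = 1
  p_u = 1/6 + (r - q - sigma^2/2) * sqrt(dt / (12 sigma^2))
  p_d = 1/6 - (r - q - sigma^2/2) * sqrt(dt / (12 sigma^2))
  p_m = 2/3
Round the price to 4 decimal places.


dt = T/N = 0.500000; dx = sigma*sqrt(3*dt) = 0.330681
u = exp(dx) = 1.391916; d = 1/u = 0.718434
p_u = 0.167838, p_m = 0.666667, p_d = 0.165495
Discount per step: exp(-r*dt) = 0.981179
Stock lattice S(k, j) with j the centered position index:
  k=0: S(0,+0) = 46.4600
  k=1: S(1,-1) = 33.3785; S(1,+0) = 46.4600; S(1,+1) = 64.6684
  k=2: S(2,-2) = 23.9802; S(2,-1) = 33.3785; S(2,+0) = 46.4600; S(2,+1) = 64.6684; S(2,+2) = 90.0130
Terminal payoffs V(N, j) = max(K - S_T, 0):
  V(2,-2) = 29.599776; V(2,-1) = 20.201546; V(2,+0) = 7.120000; V(2,+1) = 0.000000; V(2,+2) = 0.000000
Backward induction: V(k, j) = exp(-r*dt) * [p_u * V(k+1, j+1) + p_m * V(k+1, j) + p_d * V(k+1, j-1)]
  V(1,-1) = exp(-r*dt) * [p_u*7.120000 + p_m*20.201546 + p_d*29.599776] = 19.193161
  V(1,+0) = exp(-r*dt) * [p_u*0.000000 + p_m*7.120000 + p_d*20.201546] = 7.937661
  V(1,+1) = exp(-r*dt) * [p_u*0.000000 + p_m*0.000000 + p_d*7.120000] = 1.156146
  V(0,+0) = exp(-r*dt) * [p_u*1.156146 + p_m*7.937661 + p_d*19.193161] = 8.499161

Answer: Price = V(0,0) = 8.4992


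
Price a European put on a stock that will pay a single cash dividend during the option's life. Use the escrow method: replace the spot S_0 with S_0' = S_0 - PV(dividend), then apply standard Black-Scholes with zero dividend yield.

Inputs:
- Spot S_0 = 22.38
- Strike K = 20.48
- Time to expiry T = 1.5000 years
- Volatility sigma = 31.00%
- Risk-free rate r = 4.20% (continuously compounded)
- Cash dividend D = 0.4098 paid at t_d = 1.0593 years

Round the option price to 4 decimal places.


Answer: Price = 1.9124

Derivation:
PV(D) = D * exp(-r * t_d) = 0.4098 * 0.95648459 = 0.39196739
S_0' = S_0 - PV(D) = 22.3800 - 0.39196739 = 21.98803261
d1 = (ln(S_0'/K) + (r + sigma^2/2)*T) / (sigma*sqrt(T)) = 0.54290315
d2 = d1 - sigma*sqrt(T) = 0.16323224
exp(-rT) = 0.93894347
N(-d1) = 0.29359824; N(-d2) = 0.43516779
P = K * exp(-rT) * N(-d2) - S_0' * N(-d1) = 20.4800 * 0.93894347 * 0.43516779 - 21.98803261 * 0.29359824 = 1.9124
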